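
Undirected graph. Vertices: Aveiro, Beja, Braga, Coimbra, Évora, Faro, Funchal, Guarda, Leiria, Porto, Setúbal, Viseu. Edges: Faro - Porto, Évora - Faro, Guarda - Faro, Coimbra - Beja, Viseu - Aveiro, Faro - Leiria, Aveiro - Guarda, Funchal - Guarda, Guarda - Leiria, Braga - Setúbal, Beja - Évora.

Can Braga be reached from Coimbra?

No

Explore from Coimbra.
Distance 1: reach Beja.
Distance 2: reach Évora.
Distance 3: reach Faro.
Distance 4: reach Guarda, Leiria, Porto.
Distance 5: reach Aveiro, Funchal.
Distance 6: reach Viseu.
The search is exhausted without reaching Braga; it lies in a different component.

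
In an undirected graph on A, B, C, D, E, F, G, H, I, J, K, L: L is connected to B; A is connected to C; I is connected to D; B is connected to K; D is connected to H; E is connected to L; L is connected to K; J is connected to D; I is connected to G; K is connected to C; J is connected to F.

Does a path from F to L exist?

Explore from F.
Distance 1: reach J.
Distance 2: reach D.
Distance 3: reach H, I.
Distance 4: reach G.
The search is exhausted without reaching L; it lies in a different component.

No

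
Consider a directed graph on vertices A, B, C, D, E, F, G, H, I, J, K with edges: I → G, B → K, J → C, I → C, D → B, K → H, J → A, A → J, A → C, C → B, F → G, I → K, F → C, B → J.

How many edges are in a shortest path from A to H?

4

Distance 0: A.
Distance 1: C, J.
Distance 2: B.
Distance 3: K.
Distance 4: H — contains H.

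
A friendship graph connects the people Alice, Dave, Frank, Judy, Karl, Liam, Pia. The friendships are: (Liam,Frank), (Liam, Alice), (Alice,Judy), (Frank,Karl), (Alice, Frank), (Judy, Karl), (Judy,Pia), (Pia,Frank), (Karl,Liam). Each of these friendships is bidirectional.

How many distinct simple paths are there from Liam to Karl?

8

Liam–Alice–Frank–Karl
Liam–Alice–Frank–Pia–Judy–Karl
Liam–Alice–Judy–Karl
Liam–Alice–Judy–Pia–Frank–Karl
Liam–Frank–Alice–Judy–Karl
Liam–Frank–Karl
Liam–Frank–Pia–Judy–Karl
Liam–Karl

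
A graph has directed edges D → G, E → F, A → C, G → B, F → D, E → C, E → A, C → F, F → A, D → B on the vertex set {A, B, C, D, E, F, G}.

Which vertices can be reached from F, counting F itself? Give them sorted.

A, B, C, D, F, G

Start at F.
Its neighbours: A, D.
Then their neighbours: B, C, G.
Nothing further is reachable.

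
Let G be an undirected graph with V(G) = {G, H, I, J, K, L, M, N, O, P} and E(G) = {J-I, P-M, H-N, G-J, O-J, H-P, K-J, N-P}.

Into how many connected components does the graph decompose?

From G: component {G, I, J, K, O}.
From H: component {H, M, N, P}.
From L: component {L}.
That's 3 components.

3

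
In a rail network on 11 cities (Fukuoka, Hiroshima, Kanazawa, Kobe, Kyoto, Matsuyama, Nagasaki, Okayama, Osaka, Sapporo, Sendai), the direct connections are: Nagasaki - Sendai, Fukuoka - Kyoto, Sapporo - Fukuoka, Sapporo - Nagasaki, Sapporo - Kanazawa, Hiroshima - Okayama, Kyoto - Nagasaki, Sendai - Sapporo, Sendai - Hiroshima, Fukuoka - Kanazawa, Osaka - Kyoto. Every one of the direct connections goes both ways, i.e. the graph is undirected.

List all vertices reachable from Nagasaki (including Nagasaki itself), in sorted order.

Start at Nagasaki.
Its neighbours: Kyoto, Sapporo, Sendai.
Then their neighbours: Fukuoka, Hiroshima, Kanazawa, Osaka.
Then next layer: Okayama.
Nothing further is reachable.

Fukuoka, Hiroshima, Kanazawa, Kyoto, Nagasaki, Okayama, Osaka, Sapporo, Sendai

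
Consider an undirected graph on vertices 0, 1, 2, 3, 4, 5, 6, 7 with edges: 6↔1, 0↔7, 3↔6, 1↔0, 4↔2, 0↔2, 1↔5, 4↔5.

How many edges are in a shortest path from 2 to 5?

2

Distance 0: 2.
Distance 1: 0, 4.
Distance 2: 1, 5, 7 — contains 5.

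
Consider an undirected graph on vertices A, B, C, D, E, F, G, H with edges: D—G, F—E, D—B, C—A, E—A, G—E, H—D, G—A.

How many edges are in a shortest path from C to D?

3

Distance 0: C.
Distance 1: A.
Distance 2: E, G.
Distance 3: D, F — contains D.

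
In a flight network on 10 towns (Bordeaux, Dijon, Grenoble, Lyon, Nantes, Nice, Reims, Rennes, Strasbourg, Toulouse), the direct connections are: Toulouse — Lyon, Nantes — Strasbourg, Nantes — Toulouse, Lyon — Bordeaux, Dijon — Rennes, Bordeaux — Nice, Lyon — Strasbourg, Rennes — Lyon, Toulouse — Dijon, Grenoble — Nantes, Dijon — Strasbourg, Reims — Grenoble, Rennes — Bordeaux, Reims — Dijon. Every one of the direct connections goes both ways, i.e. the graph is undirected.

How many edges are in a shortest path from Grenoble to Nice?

Distance 0: Grenoble.
Distance 1: Nantes, Reims.
Distance 2: Dijon, Strasbourg, Toulouse.
Distance 3: Lyon, Rennes.
Distance 4: Bordeaux.
Distance 5: Nice — contains Nice.

5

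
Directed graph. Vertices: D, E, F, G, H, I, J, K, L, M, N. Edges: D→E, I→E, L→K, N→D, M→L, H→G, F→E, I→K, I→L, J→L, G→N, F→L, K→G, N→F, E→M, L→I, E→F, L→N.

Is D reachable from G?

Yes

Explore from G.
Distance 1: reach N.
Distance 2: reach D, F.
Found D.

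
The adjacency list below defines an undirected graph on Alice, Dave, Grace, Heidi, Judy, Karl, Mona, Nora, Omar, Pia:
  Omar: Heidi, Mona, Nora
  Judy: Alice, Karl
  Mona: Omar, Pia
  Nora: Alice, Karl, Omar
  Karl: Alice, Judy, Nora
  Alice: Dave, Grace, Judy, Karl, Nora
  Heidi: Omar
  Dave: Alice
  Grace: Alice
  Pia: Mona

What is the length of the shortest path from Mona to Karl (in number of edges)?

3

Distance 0: Mona.
Distance 1: Omar, Pia.
Distance 2: Heidi, Nora.
Distance 3: Alice, Karl — contains Karl.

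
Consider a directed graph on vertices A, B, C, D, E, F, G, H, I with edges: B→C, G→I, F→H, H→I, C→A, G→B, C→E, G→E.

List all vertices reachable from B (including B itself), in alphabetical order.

Start at B.
Its neighbours: C.
Then their neighbours: A, E.
Nothing further is reachable.

A, B, C, E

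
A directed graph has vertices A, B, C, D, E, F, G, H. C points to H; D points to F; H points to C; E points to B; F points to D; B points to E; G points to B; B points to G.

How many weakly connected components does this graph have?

From A: component {A}.
From B: component {B, E, G}.
From C: component {C, H}.
From D: component {D, F}.
That's 4 components.

4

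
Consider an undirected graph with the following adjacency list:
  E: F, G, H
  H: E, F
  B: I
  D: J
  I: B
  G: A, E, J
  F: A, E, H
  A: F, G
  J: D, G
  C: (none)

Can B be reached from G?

Explore from G.
Distance 1: reach A, E, J.
Distance 2: reach D, F, H.
The search is exhausted without reaching B; it lies in a different component.

No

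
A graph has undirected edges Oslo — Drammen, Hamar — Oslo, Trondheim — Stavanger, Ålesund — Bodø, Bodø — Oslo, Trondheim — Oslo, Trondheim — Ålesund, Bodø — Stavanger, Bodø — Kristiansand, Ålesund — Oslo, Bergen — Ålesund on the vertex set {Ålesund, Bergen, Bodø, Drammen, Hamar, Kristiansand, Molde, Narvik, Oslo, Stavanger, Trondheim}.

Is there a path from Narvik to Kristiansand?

No

Narvik has no edges, so nothing is reachable from it.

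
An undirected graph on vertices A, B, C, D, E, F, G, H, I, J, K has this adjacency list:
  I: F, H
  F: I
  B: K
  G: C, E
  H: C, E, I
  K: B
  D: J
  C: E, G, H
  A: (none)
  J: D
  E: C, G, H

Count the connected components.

From A: component {A}.
From B: component {B, K}.
From C: component {C, E, F, G, H, I}.
From D: component {D, J}.
That's 4 components.

4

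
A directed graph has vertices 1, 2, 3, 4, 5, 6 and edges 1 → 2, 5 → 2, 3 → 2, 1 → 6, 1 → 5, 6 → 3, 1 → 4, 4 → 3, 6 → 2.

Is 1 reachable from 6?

No

Explore from 6.
Distance 1: reach 2, 3.
The search from 6 is exhausted; no directed path reaches 1.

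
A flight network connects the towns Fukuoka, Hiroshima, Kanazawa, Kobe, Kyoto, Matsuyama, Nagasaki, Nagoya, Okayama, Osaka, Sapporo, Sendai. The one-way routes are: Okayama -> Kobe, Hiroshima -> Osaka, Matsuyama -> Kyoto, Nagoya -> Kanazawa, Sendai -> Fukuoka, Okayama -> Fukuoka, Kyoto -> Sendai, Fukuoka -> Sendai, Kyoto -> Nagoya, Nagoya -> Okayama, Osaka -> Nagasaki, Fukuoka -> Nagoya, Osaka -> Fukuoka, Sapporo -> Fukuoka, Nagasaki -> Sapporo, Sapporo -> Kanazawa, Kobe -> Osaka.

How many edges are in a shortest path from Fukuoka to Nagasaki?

5

Distance 0: Fukuoka.
Distance 1: Nagoya, Sendai.
Distance 2: Kanazawa, Okayama.
Distance 3: Kobe.
Distance 4: Osaka.
Distance 5: Nagasaki — contains Nagasaki.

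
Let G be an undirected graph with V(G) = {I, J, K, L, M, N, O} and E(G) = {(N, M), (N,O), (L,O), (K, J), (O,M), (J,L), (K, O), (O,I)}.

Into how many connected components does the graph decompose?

From I: component {I, J, K, L, M, N, O}.
That's 1 component.

1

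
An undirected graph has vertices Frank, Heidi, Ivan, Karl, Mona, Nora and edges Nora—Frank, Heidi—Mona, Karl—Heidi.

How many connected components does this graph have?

3

From Frank: component {Frank, Nora}.
From Heidi: component {Heidi, Karl, Mona}.
From Ivan: component {Ivan}.
That's 3 components.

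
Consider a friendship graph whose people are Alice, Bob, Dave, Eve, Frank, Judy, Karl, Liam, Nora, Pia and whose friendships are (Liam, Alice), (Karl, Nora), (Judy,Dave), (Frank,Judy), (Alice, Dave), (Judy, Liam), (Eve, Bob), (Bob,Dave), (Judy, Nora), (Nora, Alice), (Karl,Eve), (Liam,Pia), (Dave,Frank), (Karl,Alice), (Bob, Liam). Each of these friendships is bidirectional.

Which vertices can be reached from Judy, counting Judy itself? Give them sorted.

Start at Judy.
Its neighbours: Dave, Frank, Liam, Nora.
Then their neighbours: Alice, Bob, Karl, Pia.
Then next layer: Eve.
Every vertex is now reached.

Alice, Bob, Dave, Eve, Frank, Judy, Karl, Liam, Nora, Pia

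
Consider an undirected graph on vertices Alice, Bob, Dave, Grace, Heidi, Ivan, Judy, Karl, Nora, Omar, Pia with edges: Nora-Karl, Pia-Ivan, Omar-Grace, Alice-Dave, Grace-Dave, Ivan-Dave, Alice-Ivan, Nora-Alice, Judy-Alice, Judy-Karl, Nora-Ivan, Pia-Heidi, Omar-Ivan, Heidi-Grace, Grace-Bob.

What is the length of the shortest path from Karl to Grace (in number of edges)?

Distance 0: Karl.
Distance 1: Judy, Nora.
Distance 2: Alice, Ivan.
Distance 3: Dave, Omar, Pia.
Distance 4: Grace, Heidi — contains Grace.

4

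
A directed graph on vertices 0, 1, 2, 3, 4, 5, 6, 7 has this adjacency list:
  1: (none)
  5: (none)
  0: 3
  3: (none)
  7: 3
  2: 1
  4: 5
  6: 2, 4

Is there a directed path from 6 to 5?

Yes

Explore from 6.
Distance 1: reach 2, 4.
Distance 2: reach 1, 5.
Found 5.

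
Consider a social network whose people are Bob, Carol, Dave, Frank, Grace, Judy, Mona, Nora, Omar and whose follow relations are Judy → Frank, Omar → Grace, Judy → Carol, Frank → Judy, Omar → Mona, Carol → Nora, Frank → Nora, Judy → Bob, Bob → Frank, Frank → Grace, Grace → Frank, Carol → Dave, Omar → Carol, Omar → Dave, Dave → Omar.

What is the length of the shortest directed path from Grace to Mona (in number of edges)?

Distance 0: Grace.
Distance 1: Frank.
Distance 2: Judy, Nora.
Distance 3: Bob, Carol.
Distance 4: Dave.
Distance 5: Omar.
Distance 6: Mona — contains Mona.

6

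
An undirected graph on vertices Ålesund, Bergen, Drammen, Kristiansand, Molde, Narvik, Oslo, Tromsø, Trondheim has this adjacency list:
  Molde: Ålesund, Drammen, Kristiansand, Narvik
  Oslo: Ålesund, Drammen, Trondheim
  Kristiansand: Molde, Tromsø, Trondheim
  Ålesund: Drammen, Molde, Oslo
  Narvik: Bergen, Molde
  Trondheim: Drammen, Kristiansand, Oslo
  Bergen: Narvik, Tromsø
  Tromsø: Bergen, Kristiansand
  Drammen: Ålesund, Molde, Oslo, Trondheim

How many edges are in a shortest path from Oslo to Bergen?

4

Distance 0: Oslo.
Distance 1: Ålesund, Drammen, Trondheim.
Distance 2: Kristiansand, Molde.
Distance 3: Narvik, Tromsø.
Distance 4: Bergen — contains Bergen.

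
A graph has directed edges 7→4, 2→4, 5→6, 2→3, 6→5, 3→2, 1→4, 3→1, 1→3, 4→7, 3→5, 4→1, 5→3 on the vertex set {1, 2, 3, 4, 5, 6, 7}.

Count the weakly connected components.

From 1: component {1, 2, 3, 4, 5, 6, 7}.
That's 1 component.

1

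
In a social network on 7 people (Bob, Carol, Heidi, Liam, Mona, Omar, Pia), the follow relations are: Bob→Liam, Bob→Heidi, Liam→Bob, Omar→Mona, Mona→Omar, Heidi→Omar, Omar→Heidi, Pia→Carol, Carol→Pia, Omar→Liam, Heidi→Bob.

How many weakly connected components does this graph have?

From Bob: component {Bob, Heidi, Liam, Mona, Omar}.
From Carol: component {Carol, Pia}.
That's 2 components.

2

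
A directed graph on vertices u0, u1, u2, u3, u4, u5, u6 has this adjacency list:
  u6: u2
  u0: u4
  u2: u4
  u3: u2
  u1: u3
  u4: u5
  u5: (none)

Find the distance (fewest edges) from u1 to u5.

4

Distance 0: u1.
Distance 1: u3.
Distance 2: u2.
Distance 3: u4.
Distance 4: u5 — contains u5.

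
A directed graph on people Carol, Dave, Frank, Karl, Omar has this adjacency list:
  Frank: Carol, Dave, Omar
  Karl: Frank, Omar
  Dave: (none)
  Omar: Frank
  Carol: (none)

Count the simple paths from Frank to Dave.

1

Frank→Dave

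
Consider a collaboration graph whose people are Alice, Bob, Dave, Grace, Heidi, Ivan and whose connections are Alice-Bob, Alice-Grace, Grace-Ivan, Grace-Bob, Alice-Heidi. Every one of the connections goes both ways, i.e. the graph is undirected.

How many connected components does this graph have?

From Alice: component {Alice, Bob, Grace, Heidi, Ivan}.
From Dave: component {Dave}.
That's 2 components.

2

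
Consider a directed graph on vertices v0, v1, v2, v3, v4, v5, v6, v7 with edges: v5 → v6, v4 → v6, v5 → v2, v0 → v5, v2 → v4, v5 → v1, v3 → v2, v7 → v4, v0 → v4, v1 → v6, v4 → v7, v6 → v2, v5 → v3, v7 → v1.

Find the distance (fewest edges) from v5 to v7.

3

Distance 0: v5.
Distance 1: v1, v2, v3, v6.
Distance 2: v4.
Distance 3: v7 — contains v7.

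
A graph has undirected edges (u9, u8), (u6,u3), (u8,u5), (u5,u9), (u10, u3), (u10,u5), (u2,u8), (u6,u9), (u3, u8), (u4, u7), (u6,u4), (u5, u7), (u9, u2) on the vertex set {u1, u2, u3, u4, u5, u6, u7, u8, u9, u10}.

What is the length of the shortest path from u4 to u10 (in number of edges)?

Distance 0: u4.
Distance 1: u6, u7.
Distance 2: u3, u5, u9.
Distance 3: u2, u8, u10 — contains u10.

3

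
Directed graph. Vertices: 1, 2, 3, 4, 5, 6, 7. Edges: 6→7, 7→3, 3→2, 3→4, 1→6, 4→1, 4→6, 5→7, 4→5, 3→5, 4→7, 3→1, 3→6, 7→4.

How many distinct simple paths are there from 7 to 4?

2

7→3→4
7→4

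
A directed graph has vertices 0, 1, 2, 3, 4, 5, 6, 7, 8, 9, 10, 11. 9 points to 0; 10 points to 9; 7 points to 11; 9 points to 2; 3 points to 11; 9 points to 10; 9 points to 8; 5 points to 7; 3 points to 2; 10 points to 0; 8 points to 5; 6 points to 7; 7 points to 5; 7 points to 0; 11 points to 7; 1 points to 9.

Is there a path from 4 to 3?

No

4 has no outgoing edges, so nothing is reachable from it.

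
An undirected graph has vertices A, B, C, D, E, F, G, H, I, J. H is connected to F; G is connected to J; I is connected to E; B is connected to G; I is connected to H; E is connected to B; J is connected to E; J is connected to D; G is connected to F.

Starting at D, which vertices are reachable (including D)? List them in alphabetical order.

B, D, E, F, G, H, I, J

Start at D.
Its neighbours: J.
Then their neighbours: E, G.
Then next layer: B, F, I.
Then next layer: H.
Nothing further is reachable.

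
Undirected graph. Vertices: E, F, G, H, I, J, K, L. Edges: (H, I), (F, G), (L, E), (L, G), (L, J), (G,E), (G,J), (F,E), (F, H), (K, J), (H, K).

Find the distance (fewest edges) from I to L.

Distance 0: I.
Distance 1: H.
Distance 2: F, K.
Distance 3: E, G, J.
Distance 4: L — contains L.

4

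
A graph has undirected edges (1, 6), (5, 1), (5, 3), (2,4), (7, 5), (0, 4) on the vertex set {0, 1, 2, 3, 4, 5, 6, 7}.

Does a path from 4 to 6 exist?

No

Explore from 4.
Distance 1: reach 0, 2.
The search is exhausted without reaching 6; it lies in a different component.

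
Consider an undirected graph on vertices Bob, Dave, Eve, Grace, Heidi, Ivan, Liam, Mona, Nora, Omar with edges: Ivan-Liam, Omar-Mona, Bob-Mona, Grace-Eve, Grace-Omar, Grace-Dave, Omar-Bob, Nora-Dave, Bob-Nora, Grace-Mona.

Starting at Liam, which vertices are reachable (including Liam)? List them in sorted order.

Ivan, Liam

Start at Liam.
Its neighbours: Ivan.
Nothing further is reachable.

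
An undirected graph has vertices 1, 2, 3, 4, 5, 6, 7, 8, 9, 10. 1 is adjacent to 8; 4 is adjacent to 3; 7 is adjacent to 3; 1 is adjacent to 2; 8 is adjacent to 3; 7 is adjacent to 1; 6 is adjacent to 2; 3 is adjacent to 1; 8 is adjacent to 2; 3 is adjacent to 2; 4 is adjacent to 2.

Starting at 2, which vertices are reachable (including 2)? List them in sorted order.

Start at 2.
Its neighbours: 1, 3, 4, 6, 8.
Then their neighbours: 7.
Nothing further is reachable.

1, 2, 3, 4, 6, 7, 8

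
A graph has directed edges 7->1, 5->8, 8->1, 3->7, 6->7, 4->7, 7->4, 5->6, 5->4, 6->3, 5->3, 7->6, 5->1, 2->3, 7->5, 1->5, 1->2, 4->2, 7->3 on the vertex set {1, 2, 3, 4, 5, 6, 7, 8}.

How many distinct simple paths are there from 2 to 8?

2→3→7→1→5→8
2→3→7→5→8

2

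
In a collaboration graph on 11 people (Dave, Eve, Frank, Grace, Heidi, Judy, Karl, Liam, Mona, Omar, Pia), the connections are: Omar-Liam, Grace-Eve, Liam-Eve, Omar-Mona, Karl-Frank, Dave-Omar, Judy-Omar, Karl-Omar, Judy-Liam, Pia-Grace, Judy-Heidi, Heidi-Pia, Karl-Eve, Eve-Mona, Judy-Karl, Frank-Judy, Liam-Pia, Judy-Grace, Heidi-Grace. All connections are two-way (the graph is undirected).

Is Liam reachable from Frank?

Explore from Frank.
Distance 1: reach Judy, Karl.
Distance 2: reach Eve, Grace, Heidi, Liam, Omar.
Found Liam.

Yes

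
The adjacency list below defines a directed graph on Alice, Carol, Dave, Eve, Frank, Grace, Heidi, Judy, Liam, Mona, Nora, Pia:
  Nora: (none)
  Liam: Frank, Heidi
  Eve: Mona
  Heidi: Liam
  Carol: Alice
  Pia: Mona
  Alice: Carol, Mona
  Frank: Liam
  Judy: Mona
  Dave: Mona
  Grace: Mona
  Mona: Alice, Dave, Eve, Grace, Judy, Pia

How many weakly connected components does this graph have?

From Alice: component {Alice, Carol, Dave, Eve, Grace, Judy, Mona, Pia}.
From Frank: component {Frank, Heidi, Liam}.
From Nora: component {Nora}.
That's 3 components.

3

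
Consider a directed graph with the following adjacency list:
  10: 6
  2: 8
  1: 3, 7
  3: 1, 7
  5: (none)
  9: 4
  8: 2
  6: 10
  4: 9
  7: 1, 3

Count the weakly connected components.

5

From 1: component {1, 3, 7}.
From 2: component {2, 8}.
From 4: component {4, 9}.
From 5: component {5}.
From 6: component {6, 10}.
That's 5 components.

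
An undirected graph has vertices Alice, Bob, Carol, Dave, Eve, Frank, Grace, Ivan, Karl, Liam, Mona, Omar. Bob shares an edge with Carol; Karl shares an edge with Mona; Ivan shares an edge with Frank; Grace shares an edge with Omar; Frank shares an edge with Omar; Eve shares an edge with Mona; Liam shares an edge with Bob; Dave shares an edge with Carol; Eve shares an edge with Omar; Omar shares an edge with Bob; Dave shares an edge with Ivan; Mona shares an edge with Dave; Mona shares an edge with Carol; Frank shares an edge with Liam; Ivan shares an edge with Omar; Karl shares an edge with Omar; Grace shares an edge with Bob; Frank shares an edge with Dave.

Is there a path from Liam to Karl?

Explore from Liam.
Distance 1: reach Bob, Frank.
Distance 2: reach Carol, Dave, Grace, Ivan, Omar.
Distance 3: reach Eve, Karl, Mona.
Found Karl.

Yes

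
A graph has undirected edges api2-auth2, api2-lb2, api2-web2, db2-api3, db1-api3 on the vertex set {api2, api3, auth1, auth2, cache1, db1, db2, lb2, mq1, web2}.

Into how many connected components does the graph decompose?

From api2: component {api2, auth2, lb2, web2}.
From api3: component {api3, db1, db2}.
From auth1: component {auth1}.
From cache1: component {cache1}.
From mq1: component {mq1}.
That's 5 components.

5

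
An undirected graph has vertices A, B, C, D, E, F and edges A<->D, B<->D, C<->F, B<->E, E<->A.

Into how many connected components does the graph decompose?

From A: component {A, B, D, E}.
From C: component {C, F}.
That's 2 components.

2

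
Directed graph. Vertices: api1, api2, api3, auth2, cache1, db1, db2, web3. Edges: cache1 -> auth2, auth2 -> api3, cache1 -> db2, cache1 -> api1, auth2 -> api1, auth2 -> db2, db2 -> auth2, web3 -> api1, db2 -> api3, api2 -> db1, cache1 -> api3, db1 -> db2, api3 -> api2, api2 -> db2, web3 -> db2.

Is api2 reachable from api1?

No

api1 has no outgoing edges, so nothing is reachable from it.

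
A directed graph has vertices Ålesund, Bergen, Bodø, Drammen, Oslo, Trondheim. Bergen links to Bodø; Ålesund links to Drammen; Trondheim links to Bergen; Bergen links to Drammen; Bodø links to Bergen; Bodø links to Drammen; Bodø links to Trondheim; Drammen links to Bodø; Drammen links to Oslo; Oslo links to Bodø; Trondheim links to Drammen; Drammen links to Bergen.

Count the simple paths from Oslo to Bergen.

4

Oslo→Bodø→Bergen
Oslo→Bodø→Drammen→Bergen
Oslo→Bodø→Trondheim→Bergen
Oslo→Bodø→Trondheim→Drammen→Bergen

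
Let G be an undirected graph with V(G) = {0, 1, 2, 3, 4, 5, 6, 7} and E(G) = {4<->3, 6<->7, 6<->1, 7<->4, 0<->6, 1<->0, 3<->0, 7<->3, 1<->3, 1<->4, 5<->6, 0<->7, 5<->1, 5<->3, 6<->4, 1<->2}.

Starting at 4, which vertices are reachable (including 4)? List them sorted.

0, 1, 2, 3, 4, 5, 6, 7

Start at 4.
Its neighbours: 1, 3, 6, 7.
Then their neighbours: 0, 2, 5.
Every vertex is now reached.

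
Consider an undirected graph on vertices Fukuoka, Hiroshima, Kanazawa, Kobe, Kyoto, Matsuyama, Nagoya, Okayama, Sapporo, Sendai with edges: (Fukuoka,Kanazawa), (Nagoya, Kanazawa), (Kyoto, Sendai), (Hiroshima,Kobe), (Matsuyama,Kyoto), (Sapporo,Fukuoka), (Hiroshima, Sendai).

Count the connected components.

From Fukuoka: component {Fukuoka, Kanazawa, Nagoya, Sapporo}.
From Hiroshima: component {Hiroshima, Kobe, Kyoto, Matsuyama, Sendai}.
From Okayama: component {Okayama}.
That's 3 components.

3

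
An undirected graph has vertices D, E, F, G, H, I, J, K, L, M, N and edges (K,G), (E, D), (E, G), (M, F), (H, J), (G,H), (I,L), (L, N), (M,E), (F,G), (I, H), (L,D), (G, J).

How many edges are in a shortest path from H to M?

Distance 0: H.
Distance 1: G, I, J.
Distance 2: E, F, K, L.
Distance 3: D, M, N — contains M.

3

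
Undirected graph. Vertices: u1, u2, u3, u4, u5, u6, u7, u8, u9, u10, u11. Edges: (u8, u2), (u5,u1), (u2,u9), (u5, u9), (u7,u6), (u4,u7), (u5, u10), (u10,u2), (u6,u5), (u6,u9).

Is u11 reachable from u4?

Explore from u4.
Distance 1: reach u7.
Distance 2: reach u6.
Distance 3: reach u5, u9.
Distance 4: reach u1, u2, u10.
Distance 5: reach u8.
The search is exhausted without reaching u11; it lies in a different component.

No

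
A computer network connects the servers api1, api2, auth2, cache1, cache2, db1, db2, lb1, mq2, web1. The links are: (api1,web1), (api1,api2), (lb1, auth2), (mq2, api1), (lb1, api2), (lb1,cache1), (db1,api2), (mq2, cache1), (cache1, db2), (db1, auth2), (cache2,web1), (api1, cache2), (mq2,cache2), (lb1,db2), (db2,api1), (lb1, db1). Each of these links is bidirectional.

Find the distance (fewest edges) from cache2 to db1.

Distance 0: cache2.
Distance 1: api1, mq2, web1.
Distance 2: api2, cache1, db2.
Distance 3: db1, lb1 — contains db1.

3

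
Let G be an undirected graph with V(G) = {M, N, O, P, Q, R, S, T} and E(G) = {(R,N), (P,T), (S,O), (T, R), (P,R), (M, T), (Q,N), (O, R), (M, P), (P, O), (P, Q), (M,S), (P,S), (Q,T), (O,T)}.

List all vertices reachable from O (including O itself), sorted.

Start at O.
Its neighbours: P, R, S, T.
Then their neighbours: M, N, Q.
Every vertex is now reached.

M, N, O, P, Q, R, S, T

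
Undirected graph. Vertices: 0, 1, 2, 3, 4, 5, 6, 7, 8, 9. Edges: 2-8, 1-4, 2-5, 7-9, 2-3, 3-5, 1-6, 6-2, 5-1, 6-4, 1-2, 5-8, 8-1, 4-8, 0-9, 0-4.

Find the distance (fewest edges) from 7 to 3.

Distance 0: 7.
Distance 1: 9.
Distance 2: 0.
Distance 3: 4.
Distance 4: 1, 6, 8.
Distance 5: 2, 5.
Distance 6: 3 — contains 3.

6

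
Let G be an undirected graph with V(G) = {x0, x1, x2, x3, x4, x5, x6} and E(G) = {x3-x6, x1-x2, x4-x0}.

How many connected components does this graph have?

From x0: component {x0, x4}.
From x1: component {x1, x2}.
From x3: component {x3, x6}.
From x5: component {x5}.
That's 4 components.

4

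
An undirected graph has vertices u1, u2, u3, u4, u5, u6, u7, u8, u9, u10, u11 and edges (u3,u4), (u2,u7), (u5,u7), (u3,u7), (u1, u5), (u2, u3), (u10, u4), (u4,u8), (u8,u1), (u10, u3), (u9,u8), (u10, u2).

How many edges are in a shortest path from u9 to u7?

Distance 0: u9.
Distance 1: u8.
Distance 2: u1, u4.
Distance 3: u3, u5, u10.
Distance 4: u2, u7 — contains u7.

4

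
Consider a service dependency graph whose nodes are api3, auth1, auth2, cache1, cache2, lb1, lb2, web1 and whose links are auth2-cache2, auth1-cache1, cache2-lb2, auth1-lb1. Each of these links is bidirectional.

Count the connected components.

From api3: component {api3}.
From auth1: component {auth1, cache1, lb1}.
From auth2: component {auth2, cache2, lb2}.
From web1: component {web1}.
That's 4 components.

4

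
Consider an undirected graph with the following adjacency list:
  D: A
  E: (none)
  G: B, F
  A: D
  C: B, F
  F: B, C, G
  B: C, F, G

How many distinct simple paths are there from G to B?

3

G–B
G–F–B
G–F–C–B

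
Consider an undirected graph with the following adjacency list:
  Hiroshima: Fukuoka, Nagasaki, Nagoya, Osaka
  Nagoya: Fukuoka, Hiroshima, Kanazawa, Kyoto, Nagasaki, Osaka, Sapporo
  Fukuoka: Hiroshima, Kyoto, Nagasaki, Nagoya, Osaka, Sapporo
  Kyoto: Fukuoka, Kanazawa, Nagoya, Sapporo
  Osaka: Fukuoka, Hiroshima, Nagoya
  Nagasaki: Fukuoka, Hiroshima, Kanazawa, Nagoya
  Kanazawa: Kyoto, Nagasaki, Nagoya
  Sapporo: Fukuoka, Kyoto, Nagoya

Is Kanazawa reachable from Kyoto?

Yes

Explore from Kyoto.
Distance 1: reach Fukuoka, Kanazawa, Nagoya, Sapporo.
Found Kanazawa.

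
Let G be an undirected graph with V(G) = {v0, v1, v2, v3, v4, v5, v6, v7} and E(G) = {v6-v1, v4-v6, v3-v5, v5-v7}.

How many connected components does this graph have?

From v0: component {v0}.
From v1: component {v1, v4, v6}.
From v2: component {v2}.
From v3: component {v3, v5, v7}.
That's 4 components.

4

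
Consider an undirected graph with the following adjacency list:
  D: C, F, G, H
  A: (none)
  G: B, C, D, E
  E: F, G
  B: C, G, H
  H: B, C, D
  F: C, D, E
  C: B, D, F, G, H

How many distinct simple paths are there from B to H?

B–C–D–H
B–C–F–D–H
B–C–F–E–G–D–H
B–C–G–D–H
B–C–G–E–F–D–H
B–C–H
B–G–C–D–H
B–G–C–F–D–H
... and 9 more.

17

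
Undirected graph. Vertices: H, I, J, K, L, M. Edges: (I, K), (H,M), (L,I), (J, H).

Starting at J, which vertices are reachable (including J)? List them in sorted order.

Start at J.
Its neighbours: H.
Then their neighbours: M.
Nothing further is reachable.

H, J, M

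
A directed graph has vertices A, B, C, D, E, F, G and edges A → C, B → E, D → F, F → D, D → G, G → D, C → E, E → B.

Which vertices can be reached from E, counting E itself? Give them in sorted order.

B, E

Start at E.
Its neighbours: B.
Nothing further is reachable.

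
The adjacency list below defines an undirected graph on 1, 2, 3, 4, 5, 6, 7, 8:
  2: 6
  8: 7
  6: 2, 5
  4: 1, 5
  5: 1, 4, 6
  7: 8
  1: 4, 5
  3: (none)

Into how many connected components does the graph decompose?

3

From 1: component {1, 2, 4, 5, 6}.
From 3: component {3}.
From 7: component {7, 8}.
That's 3 components.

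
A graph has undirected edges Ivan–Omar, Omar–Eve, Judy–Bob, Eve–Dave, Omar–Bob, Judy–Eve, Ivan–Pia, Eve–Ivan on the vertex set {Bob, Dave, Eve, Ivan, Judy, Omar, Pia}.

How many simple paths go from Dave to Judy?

Dave–Eve–Ivan–Omar–Bob–Judy
Dave–Eve–Judy
Dave–Eve–Omar–Bob–Judy

3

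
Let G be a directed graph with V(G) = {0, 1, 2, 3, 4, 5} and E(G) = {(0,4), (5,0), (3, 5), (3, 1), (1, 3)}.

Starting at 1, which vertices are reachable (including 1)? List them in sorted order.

Start at 1.
Its neighbours: 3.
Then their neighbours: 5.
Then next layer: 0.
Then next layer: 4.
Nothing further is reachable.

0, 1, 3, 4, 5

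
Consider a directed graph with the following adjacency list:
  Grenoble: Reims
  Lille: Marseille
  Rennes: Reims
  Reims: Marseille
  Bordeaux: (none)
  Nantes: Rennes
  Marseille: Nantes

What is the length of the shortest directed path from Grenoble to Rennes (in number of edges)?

4

Distance 0: Grenoble.
Distance 1: Reims.
Distance 2: Marseille.
Distance 3: Nantes.
Distance 4: Rennes — contains Rennes.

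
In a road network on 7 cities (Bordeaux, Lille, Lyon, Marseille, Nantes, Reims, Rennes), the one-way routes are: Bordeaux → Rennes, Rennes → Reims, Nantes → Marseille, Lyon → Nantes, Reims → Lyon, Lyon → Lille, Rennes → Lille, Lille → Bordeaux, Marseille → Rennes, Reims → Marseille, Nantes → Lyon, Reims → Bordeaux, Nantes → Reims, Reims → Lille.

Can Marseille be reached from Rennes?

Yes

Explore from Rennes.
Distance 1: reach Lille, Reims.
Distance 2: reach Bordeaux, Lyon, Marseille.
Found Marseille.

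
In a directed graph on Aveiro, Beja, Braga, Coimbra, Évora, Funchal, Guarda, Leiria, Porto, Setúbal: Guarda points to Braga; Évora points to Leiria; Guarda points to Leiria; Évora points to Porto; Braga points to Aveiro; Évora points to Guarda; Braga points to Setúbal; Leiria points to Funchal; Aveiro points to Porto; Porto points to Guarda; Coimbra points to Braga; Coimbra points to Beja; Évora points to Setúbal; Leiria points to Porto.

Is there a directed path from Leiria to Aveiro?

Yes

Explore from Leiria.
Distance 1: reach Funchal, Porto.
Distance 2: reach Guarda.
Distance 3: reach Braga.
Distance 4: reach Aveiro, Setúbal.
Found Aveiro.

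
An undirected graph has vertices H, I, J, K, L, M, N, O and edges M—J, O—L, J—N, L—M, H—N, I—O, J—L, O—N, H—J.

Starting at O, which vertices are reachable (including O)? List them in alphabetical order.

H, I, J, L, M, N, O

Start at O.
Its neighbours: I, L, N.
Then their neighbours: H, J, M.
Nothing further is reachable.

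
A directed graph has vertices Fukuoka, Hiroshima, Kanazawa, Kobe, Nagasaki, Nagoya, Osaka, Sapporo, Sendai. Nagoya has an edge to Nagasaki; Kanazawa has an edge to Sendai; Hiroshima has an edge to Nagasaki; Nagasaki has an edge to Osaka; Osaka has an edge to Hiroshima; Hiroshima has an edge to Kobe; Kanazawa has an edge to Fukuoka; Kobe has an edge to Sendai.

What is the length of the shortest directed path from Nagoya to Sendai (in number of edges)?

5

Distance 0: Nagoya.
Distance 1: Nagasaki.
Distance 2: Osaka.
Distance 3: Hiroshima.
Distance 4: Kobe.
Distance 5: Sendai — contains Sendai.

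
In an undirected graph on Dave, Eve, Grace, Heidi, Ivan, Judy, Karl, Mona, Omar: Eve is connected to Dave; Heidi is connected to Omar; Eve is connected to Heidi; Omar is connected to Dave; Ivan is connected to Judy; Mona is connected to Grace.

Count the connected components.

From Dave: component {Dave, Eve, Heidi, Omar}.
From Grace: component {Grace, Mona}.
From Ivan: component {Ivan, Judy}.
From Karl: component {Karl}.
That's 4 components.

4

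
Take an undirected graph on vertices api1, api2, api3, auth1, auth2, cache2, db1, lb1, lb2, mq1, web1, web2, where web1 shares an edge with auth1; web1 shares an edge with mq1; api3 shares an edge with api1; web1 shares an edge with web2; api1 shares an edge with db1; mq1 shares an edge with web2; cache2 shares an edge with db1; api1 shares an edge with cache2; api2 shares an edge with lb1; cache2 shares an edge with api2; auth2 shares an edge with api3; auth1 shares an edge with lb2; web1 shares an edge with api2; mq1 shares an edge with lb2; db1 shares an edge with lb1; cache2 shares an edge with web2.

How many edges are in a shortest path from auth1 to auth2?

6

Distance 0: auth1.
Distance 1: lb2, web1.
Distance 2: api2, mq1, web2.
Distance 3: cache2, lb1.
Distance 4: api1, db1.
Distance 5: api3.
Distance 6: auth2 — contains auth2.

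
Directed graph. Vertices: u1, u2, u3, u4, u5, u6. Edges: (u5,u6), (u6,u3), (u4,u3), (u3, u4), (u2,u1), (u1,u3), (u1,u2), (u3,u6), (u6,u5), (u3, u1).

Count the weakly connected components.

From u1: component {u1, u2, u3, u4, u5, u6}.
That's 1 component.

1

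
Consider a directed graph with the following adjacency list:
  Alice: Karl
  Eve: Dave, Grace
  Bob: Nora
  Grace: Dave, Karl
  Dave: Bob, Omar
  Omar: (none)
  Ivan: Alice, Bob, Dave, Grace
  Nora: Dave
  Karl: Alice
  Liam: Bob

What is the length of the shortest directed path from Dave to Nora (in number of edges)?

2

Distance 0: Dave.
Distance 1: Bob, Omar.
Distance 2: Nora — contains Nora.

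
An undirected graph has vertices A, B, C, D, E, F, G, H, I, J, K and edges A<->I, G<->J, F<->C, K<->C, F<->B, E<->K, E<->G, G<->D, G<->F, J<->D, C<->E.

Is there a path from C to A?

No

Explore from C.
Distance 1: reach E, F, K.
Distance 2: reach B, G.
Distance 3: reach D, J.
The search is exhausted without reaching A; it lies in a different component.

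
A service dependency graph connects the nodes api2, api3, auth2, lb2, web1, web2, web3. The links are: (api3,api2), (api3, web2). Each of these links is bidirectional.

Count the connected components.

5

From api2: component {api2, api3, web2}.
From auth2: component {auth2}.
From lb2: component {lb2}.
From web1: component {web1}.
From web3: component {web3}.
That's 5 components.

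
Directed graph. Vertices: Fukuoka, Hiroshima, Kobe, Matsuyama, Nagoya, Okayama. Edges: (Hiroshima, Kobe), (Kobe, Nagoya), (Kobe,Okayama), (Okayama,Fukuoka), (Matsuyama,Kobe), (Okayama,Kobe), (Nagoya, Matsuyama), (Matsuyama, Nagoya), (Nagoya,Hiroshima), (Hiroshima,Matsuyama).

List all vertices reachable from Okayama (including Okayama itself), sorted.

Fukuoka, Hiroshima, Kobe, Matsuyama, Nagoya, Okayama

Start at Okayama.
Its neighbours: Fukuoka, Kobe.
Then their neighbours: Nagoya.
Then next layer: Hiroshima, Matsuyama.
Every vertex is now reached.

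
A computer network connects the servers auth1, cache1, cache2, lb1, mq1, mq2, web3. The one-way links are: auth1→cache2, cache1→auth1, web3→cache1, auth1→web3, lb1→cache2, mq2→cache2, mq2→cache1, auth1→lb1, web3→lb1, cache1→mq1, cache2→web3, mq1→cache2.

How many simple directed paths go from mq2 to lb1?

6

mq2→cache1→auth1→cache2→web3→lb1
mq2→cache1→auth1→lb1
mq2→cache1→auth1→web3→lb1
mq2→cache1→mq1→cache2→web3→lb1
mq2→cache2→web3→cache1→auth1→lb1
mq2→cache2→web3→lb1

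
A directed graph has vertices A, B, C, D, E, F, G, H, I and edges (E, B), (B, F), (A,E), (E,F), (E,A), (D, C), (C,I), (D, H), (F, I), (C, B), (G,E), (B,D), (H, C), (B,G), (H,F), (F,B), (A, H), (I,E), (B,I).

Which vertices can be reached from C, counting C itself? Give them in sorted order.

A, B, C, D, E, F, G, H, I

Start at C.
Its neighbours: B, I.
Then their neighbours: D, E, F, G.
Then next layer: A, H.
Every vertex is now reached.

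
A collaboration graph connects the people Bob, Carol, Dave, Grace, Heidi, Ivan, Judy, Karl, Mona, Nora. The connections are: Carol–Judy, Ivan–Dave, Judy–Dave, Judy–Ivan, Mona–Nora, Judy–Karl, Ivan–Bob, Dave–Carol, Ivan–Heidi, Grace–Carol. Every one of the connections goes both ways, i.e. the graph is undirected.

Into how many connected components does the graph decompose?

2

From Bob: component {Bob, Carol, Dave, Grace, Heidi, Ivan, Judy, Karl}.
From Mona: component {Mona, Nora}.
That's 2 components.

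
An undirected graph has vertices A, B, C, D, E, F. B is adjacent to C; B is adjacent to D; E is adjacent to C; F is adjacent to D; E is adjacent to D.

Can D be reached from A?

A has no edges, so nothing is reachable from it.

No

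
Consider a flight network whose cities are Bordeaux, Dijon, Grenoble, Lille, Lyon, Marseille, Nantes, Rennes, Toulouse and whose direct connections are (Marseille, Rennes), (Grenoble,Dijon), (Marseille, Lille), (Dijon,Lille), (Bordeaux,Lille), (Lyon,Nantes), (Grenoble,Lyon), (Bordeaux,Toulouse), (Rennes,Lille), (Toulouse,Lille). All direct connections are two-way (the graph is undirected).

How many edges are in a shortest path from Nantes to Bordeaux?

5

Distance 0: Nantes.
Distance 1: Lyon.
Distance 2: Grenoble.
Distance 3: Dijon.
Distance 4: Lille.
Distance 5: Bordeaux, Marseille, Rennes, Toulouse — contains Bordeaux.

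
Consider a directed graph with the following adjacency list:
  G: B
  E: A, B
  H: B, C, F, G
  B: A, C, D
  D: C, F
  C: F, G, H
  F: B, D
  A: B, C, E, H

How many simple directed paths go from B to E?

1

B→A→E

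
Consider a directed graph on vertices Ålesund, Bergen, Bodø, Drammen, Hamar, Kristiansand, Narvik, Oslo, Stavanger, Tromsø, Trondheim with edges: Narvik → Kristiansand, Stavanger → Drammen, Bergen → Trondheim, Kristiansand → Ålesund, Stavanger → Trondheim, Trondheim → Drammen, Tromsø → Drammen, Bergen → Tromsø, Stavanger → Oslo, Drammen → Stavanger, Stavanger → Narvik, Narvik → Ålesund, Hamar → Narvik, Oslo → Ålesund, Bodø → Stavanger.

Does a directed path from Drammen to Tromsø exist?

No

Explore from Drammen.
Distance 1: reach Stavanger.
Distance 2: reach Narvik, Oslo, Trondheim.
Distance 3: reach Ålesund, Kristiansand.
The search from Drammen is exhausted; no directed path reaches Tromsø.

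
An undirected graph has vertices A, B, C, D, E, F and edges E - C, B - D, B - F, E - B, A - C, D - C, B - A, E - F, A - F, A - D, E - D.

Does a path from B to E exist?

Explore from B.
Distance 1: reach A, D, E, F.
Found E.

Yes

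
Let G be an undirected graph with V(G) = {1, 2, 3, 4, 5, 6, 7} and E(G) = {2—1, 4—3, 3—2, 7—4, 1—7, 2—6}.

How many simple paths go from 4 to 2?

2

4–3–2
4–7–1–2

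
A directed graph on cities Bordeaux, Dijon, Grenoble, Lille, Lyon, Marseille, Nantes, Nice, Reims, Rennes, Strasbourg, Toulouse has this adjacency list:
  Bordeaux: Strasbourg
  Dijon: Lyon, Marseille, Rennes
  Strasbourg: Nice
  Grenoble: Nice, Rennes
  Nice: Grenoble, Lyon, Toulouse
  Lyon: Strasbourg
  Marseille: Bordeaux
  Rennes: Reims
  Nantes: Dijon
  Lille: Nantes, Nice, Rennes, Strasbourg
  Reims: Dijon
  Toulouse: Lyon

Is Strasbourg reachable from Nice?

Yes

Explore from Nice.
Distance 1: reach Grenoble, Lyon, Toulouse.
Distance 2: reach Rennes, Strasbourg.
Found Strasbourg.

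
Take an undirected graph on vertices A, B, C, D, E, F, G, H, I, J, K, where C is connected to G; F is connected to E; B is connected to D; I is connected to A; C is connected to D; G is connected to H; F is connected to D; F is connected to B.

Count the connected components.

4

From A: component {A, I}.
From B: component {B, C, D, E, F, G, H}.
From J: component {J}.
From K: component {K}.
That's 4 components.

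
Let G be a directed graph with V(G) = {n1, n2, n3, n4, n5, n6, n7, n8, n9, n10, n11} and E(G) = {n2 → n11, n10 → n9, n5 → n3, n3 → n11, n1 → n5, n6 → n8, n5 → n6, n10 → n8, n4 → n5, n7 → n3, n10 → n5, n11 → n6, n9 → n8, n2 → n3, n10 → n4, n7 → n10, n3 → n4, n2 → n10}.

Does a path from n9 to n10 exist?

No

Explore from n9.
Distance 1: reach n8.
The search from n9 is exhausted; no directed path reaches n10.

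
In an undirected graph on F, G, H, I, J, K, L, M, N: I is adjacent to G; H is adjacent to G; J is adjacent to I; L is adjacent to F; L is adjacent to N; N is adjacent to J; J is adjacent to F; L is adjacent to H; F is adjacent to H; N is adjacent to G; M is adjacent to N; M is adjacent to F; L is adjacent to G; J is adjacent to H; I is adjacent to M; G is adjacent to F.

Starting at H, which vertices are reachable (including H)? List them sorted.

F, G, H, I, J, L, M, N

Start at H.
Its neighbours: F, G, J, L.
Then their neighbours: I, M, N.
Nothing further is reachable.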